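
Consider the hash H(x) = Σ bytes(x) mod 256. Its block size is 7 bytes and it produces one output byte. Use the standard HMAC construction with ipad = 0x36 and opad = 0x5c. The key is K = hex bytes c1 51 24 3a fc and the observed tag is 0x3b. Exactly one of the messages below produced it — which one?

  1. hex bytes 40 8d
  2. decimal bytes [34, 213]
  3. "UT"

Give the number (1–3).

3

Key hex bytes c1 51 24 3a fc is 5 bytes ≤ B = 7; zero-pad to 7 bytes: K' = c1 51 24 3a fc 00 00.
K' ⊕ ipad = f7 67 12 0c ca 36 36; K' ⊕ opad = 9d 0d 78 66 a0 5c 5c.
m1: inner = H(f7 67 12 0c ca 36 36 40 8d) = 7f; tag = H(9d 0d 78 66 a0 5c 5c 7f) = 5f
m2: inner = H(f7 67 12 0c ca 36 36 22 d5) = a9; tag = H(9d 0d 78 66 a0 5c 5c a9) = 89
m3: inner = H(f7 67 12 0c ca 36 36 55 54) = 5b; tag = H(9d 0d 78 66 a0 5c 5c 5b) = 3b ← matches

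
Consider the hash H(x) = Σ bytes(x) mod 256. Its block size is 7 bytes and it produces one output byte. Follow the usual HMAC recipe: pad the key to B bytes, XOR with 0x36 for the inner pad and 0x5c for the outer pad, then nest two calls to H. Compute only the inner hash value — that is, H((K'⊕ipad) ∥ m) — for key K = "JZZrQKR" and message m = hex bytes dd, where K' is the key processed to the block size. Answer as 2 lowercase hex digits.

Key "JZZrQKR" = 4a 5a 5a 72 51 4b 52 is exactly B = 7 bytes: K' = 4a 5a 5a 72 51 4b 52.
K' ⊕ ipad = 7c 6c 6c 44 67 7d 64.
Inner input = 7c 6c 6c 44 67 7d 64 ∥ dd.
Inner hash: sum = 124+108+108+68+103+125+100+221 = 957; mod 256 = 189 → bd.

bd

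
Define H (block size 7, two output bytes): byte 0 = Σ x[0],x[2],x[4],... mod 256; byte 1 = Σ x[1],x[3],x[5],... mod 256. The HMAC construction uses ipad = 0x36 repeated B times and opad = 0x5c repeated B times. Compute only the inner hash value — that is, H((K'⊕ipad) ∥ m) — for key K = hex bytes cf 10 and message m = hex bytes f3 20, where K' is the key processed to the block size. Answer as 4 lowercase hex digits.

bb85

Key hex bytes cf 10 is 2 bytes ≤ B = 7; zero-pad to 7 bytes: K' = cf 10 00 00 00 00 00.
K' ⊕ ipad = f9 26 36 36 36 36 36.
Inner input = f9 26 36 36 36 36 36 ∥ f3 20.
Inner hash: even-index sum = 443 mod 256 = 187; odd-index sum = 389 mod 256 = 133 → bb 85.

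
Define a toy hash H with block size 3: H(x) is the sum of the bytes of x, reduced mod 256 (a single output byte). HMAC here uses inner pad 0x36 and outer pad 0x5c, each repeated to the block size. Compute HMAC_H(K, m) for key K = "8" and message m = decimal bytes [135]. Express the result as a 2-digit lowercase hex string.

Key "8" = 38 is 1 byte ≤ B = 3; zero-pad to 3 bytes: K' = 38 00 00.
K' ⊕ ipad = 0e 36 36.  K' ⊕ opad = 64 5c 5c.
Inner input = (K'⊕ipad) ∥ m = 0e 36 36 ∥ 87.
Inner hash: sum = 14+54+54+135 = 257; mod 256 = 1 → 01.
Outer input = (K'⊕opad) ∥ inner = 64 5c 5c ∥ 01.
Outer hash (tag): sum = 100+92+92+1 = 285; mod 256 = 29 → 1d.

1d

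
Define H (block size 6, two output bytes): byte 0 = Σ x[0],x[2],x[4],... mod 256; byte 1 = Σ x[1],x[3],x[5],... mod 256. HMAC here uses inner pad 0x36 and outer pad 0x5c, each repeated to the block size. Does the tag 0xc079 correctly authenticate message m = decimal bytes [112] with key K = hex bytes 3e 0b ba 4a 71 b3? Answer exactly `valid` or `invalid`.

invalid

Key hex bytes 3e 0b ba 4a 71 b3 is exactly B = 6 bytes: K' = 3e 0b ba 4a 71 b3.
K' ⊕ ipad = 08 3d 8c 7c 47 85; K' ⊕ opad = 62 57 e6 16 2d ef.
Inner hash: even-index sum = 331 mod 256 = 75; odd-index sum = 318 mod 256 = 62 → 4b 3e.
Outer hash (recomputed tag): even-index sum = 448 mod 256 = 192; odd-index sum = 410 mod 256 = 154 → c0 9a.
Recomputed tag = c09a; claimed = c079 → mismatch.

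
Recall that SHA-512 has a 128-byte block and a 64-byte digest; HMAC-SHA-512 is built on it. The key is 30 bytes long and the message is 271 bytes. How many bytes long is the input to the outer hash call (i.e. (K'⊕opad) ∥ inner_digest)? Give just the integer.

192

Key is 30 ≤ 128 bytes, zero-padded: |K'| = 128.
Outer input = (K'⊕opad) ∥ H(inner) → 128 + 64 = 192 bytes.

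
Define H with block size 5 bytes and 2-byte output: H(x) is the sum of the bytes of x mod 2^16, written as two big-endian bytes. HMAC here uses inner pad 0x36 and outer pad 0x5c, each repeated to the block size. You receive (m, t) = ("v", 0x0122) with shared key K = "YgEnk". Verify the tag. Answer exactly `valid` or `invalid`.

valid

Key "YgEnk" = 59 67 45 6e 6b is exactly B = 5 bytes: K' = 59 67 45 6e 6b.
K' ⊕ ipad = 6f 51 73 58 5d; K' ⊕ opad = 05 3b 19 32 37.
Inner hash: sum = 111+81+115+88+93+118 = 606 → 02 5e.
Outer hash (recomputed tag): sum = 5+59+25+50+55+2+94 = 290 → 01 22.
Recomputed tag = 0122; claimed = 0122 → match.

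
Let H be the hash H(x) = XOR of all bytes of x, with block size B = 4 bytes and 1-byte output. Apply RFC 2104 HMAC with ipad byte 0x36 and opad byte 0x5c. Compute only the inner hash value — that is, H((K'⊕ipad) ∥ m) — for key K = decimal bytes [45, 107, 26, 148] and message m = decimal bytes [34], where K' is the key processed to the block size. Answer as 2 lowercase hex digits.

ea

Key decimal bytes [45, 107, 26, 148] = 2d 6b 1a 94 is exactly B = 4 bytes: K' = 2d 6b 1a 94.
K' ⊕ ipad = 1b 5d 2c a2.
Inner input = 1b 5d 2c a2 ∥ 22.
Inner hash: XOR 1b⊕5d⊕2c⊕a2⊕22 = ea.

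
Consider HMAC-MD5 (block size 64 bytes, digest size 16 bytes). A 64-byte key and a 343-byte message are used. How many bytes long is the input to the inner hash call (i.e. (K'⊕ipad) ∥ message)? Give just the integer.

Key is 64 ≤ 64 bytes, zero-padded: |K'| = 64.
Inner input = (K'⊕ipad) ∥ m → 64 + 343 = 407 bytes.

407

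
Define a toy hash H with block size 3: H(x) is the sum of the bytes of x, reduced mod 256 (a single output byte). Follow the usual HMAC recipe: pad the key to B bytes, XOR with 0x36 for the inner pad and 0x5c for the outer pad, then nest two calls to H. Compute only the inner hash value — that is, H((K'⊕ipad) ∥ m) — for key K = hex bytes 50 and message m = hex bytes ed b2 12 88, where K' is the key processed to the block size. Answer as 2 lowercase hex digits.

Key hex bytes 50 is 1 byte ≤ B = 3; zero-pad to 3 bytes: K' = 50 00 00.
K' ⊕ ipad = 66 36 36.
Inner input = 66 36 36 ∥ ed b2 12 88.
Inner hash: sum = 102+54+54+237+178+18+136 = 779; mod 256 = 11 → 0b.

0b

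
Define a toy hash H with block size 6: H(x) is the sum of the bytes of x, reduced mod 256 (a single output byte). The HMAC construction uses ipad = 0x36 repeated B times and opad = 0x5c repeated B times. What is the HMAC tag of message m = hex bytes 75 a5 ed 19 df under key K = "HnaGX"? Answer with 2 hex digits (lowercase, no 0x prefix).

Key "HnaGX" = 48 6e 61 47 58 is 5 bytes ≤ B = 6; zero-pad to 6 bytes: K' = 48 6e 61 47 58 00.
K' ⊕ ipad = 7e 58 57 71 6e 36.  K' ⊕ opad = 14 32 3d 1b 04 5c.
Inner input = (K'⊕ipad) ∥ m = 7e 58 57 71 6e 36 ∥ 75 a5 ed 19 df.
Inner hash: sum = 126+88+87+113+110+54+117+165+237+25+223 = 1345; mod 256 = 65 → 41.
Outer input = (K'⊕opad) ∥ inner = 14 32 3d 1b 04 5c ∥ 41.
Outer hash (tag): sum = 20+50+61+27+4+92+65 = 319; mod 256 = 63 → 3f.

3f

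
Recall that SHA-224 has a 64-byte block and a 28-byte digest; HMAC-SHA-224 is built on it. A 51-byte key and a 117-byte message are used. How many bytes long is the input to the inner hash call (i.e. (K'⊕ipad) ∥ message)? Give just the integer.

181

Key is 51 ≤ 64 bytes, zero-padded: |K'| = 64.
Inner input = (K'⊕ipad) ∥ m → 64 + 117 = 181 bytes.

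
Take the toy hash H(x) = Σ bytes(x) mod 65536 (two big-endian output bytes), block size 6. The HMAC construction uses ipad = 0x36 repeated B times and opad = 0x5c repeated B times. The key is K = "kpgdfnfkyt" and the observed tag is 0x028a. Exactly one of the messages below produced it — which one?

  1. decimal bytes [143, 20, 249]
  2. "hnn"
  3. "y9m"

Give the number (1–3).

Key "kpgdfnfkyt" = 6b 70 67 64 66 6e 66 6b 79 74 is 10 bytes > B = 6, so hash it first: H(key) = 04 38, then zero-pad to 6 bytes: K' = 04 38 00 00 00 00.
K' ⊕ ipad = 32 0e 36 36 36 36; K' ⊕ opad = 58 64 5c 5c 5c 5c.
m1: inner = H(32 0e 36 36 36 36 8f 14 f9) = 02 b4; tag = H(58 64 5c 5c 5c 5c 02 b4) = 02e2
m2: inner = H(32 0e 36 36 36 36 68 6e 6e) = 02 5c; tag = H(58 64 5c 5c 5c 5c 02 5c) = 028a ← matches
m3: inner = H(32 0e 36 36 36 36 79 39 6d) = 02 37; tag = H(58 64 5c 5c 5c 5c 02 37) = 0265

2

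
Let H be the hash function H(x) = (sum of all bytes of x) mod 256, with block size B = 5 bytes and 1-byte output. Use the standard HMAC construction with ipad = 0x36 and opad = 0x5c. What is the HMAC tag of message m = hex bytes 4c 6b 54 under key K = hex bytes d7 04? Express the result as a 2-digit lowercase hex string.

b7

Key hex bytes d7 04 is 2 bytes ≤ B = 5; zero-pad to 5 bytes: K' = d7 04 00 00 00.
K' ⊕ ipad = e1 32 36 36 36.  K' ⊕ opad = 8b 58 5c 5c 5c.
Inner input = (K'⊕ipad) ∥ m = e1 32 36 36 36 ∥ 4c 6b 54.
Inner hash: sum = 225+50+54+54+54+76+107+84 = 704; mod 256 = 192 → c0.
Outer input = (K'⊕opad) ∥ inner = 8b 58 5c 5c 5c ∥ c0.
Outer hash (tag): sum = 139+88+92+92+92+192 = 695; mod 256 = 183 → b7.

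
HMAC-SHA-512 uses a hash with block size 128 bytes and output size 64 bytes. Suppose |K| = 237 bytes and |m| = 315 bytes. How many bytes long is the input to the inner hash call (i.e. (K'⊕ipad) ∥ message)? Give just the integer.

Key is 237 > 128 bytes, so it is hashed to 64 bytes then zero-padded to 128: |K'| = 128.
Inner input = (K'⊕ipad) ∥ m → 128 + 315 = 443 bytes.

443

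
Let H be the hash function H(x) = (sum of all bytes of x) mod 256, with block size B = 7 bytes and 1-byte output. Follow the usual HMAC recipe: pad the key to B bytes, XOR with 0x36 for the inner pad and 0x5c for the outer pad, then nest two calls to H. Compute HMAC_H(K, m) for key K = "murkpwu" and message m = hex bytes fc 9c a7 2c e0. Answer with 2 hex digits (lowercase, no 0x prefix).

93

Key "murkpwu" = 6d 75 72 6b 70 77 75 is exactly B = 7 bytes: K' = 6d 75 72 6b 70 77 75.
K' ⊕ ipad = 5b 43 44 5d 46 41 43.  K' ⊕ opad = 31 29 2e 37 2c 2b 29.
Inner input = (K'⊕ipad) ∥ m = 5b 43 44 5d 46 41 43 ∥ fc 9c a7 2c e0.
Inner hash: sum = 91+67+68+93+70+65+67+252+156+167+44+224 = 1364; mod 256 = 84 → 54.
Outer input = (K'⊕opad) ∥ inner = 31 29 2e 37 2c 2b 29 ∥ 54.
Outer hash (tag): sum = 49+41+46+55+44+43+41+84 = 403; mod 256 = 147 → 93.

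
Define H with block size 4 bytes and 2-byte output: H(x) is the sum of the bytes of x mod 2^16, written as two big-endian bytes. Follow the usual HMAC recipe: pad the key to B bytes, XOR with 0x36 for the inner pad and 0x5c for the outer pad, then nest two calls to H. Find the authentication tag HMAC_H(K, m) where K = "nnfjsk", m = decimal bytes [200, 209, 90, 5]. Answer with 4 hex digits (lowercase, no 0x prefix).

0243

Key "nnfjsk" = 6e 6e 66 6a 73 6b is 6 bytes > B = 4, so hash it first: H(key) = 02 8a, then zero-pad to 4 bytes: K' = 02 8a 00 00.
K' ⊕ ipad = 34 bc 36 36.  K' ⊕ opad = 5e d6 5c 5c.
Inner input = (K'⊕ipad) ∥ m = 34 bc 36 36 ∥ c8 d1 5a 05.
Inner hash: sum = 52+188+54+54+200+209+90+5 = 852 → 03 54.
Outer input = (K'⊕opad) ∥ inner = 5e d6 5c 5c ∥ 03 54.
Outer hash (tag): sum = 94+214+92+92+3+84 = 579 → 02 43.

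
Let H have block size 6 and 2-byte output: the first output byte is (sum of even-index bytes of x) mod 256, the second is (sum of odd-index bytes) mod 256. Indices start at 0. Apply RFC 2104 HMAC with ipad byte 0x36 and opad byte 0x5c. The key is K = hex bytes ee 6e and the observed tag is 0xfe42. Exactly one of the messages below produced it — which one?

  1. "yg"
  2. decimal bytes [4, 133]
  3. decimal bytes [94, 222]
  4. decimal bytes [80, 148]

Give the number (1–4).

4

Key hex bytes ee 6e is 2 bytes ≤ B = 6; zero-pad to 6 bytes: K' = ee 6e 00 00 00 00.
K' ⊕ ipad = d8 58 36 36 36 36; K' ⊕ opad = b2 32 5c 5c 5c 5c.
m1: inner = H(d8 58 36 36 36 36 79 67) = bd 2b; tag = H(b2 32 5c 5c 5c 5c bd 2b) = 2715
m2: inner = H(d8 58 36 36 36 36 04 85) = 48 49; tag = H(b2 32 5c 5c 5c 5c 48 49) = b233
m3: inner = H(d8 58 36 36 36 36 5e de) = a2 a2; tag = H(b2 32 5c 5c 5c 5c a2 a2) = 0c8c
m4: inner = H(d8 58 36 36 36 36 50 94) = 94 58; tag = H(b2 32 5c 5c 5c 5c 94 58) = fe42 ← matches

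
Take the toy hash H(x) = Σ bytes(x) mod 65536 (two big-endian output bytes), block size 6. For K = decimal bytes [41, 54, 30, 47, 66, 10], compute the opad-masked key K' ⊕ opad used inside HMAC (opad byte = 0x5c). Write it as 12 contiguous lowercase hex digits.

756a42731e56

Key decimal bytes [41, 54, 30, 47, 66, 10] = 29 36 1e 2f 42 0a is exactly B = 6 bytes: K' = 29 36 1e 2f 42 0a.
XOR each byte with 0x5c: 29⊕5c=75, 36⊕5c=6a, 1e⊕5c=42, 2f⊕5c=73, 42⊕5c=1e, 0a⊕5c=56.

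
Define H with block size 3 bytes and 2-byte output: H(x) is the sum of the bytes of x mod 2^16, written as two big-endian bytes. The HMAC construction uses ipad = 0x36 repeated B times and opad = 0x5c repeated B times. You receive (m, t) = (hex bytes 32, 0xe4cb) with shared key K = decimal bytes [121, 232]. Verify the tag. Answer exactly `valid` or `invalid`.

invalid

Key decimal bytes [121, 232] = 79 e8 is 2 bytes ≤ B = 3; zero-pad to 3 bytes: K' = 79 e8 00.
K' ⊕ ipad = 4f de 36; K' ⊕ opad = 25 b4 5c.
Inner hash: sum = 79+222+54+50 = 405 → 01 95.
Outer hash (recomputed tag): sum = 37+180+92+1+149 = 459 → 01 cb.
Recomputed tag = 01cb; claimed = e4cb → mismatch.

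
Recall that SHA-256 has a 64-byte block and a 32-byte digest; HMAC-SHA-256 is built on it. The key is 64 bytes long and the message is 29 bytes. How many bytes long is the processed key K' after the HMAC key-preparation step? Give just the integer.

Key is 64 ≤ 64 bytes, zero-padded: |K'| = 64.

64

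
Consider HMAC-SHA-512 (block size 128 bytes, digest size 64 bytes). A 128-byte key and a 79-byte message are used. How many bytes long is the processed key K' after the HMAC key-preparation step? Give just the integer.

Key is 128 ≤ 128 bytes, zero-padded: |K'| = 128.

128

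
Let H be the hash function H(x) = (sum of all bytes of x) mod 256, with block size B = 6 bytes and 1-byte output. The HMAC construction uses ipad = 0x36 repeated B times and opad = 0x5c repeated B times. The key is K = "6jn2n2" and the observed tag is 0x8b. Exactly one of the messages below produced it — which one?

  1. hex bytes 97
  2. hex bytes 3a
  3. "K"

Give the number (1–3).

Key "6jn2n2" = 36 6a 6e 32 6e 32 is exactly B = 6 bytes: K' = 36 6a 6e 32 6e 32.
K' ⊕ ipad = 00 5c 58 04 58 04; K' ⊕ opad = 6a 36 32 6e 32 6e.
m1: inner = H(00 5c 58 04 58 04 97) = ab; tag = H(6a 36 32 6e 32 6e ab) = 8b ← matches
m2: inner = H(00 5c 58 04 58 04 3a) = 4e; tag = H(6a 36 32 6e 32 6e 4e) = 2e
m3: inner = H(00 5c 58 04 58 04 4b) = 5f; tag = H(6a 36 32 6e 32 6e 5f) = 3f

1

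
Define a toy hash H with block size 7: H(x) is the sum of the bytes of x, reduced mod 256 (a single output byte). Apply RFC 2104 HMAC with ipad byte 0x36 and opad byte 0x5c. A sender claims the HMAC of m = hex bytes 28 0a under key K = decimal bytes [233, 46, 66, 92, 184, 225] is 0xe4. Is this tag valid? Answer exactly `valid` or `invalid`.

Key decimal bytes [233, 46, 66, 92, 184, 225] = e9 2e 42 5c b8 e1 is 6 bytes ≤ B = 7; zero-pad to 7 bytes: K' = e9 2e 42 5c b8 e1 00.
K' ⊕ ipad = df 18 74 6a 8e d7 36; K' ⊕ opad = b5 72 1e 00 e4 bd 5c.
Inner hash: sum = 223+24+116+106+142+215+54+40+10 = 930; mod 256 = 162 → a2.
Outer hash (recomputed tag): sum = 181+114+30+0+228+189+92+162 = 996; mod 256 = 228 → e4.
Recomputed tag = e4; claimed = e4 → match.

valid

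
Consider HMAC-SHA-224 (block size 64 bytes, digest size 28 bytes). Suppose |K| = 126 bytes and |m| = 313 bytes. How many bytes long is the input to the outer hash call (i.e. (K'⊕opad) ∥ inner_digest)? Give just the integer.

Key is 126 > 64 bytes, so it is hashed to 28 bytes then zero-padded to 64: |K'| = 64.
Outer input = (K'⊕opad) ∥ H(inner) → 64 + 28 = 92 bytes.

92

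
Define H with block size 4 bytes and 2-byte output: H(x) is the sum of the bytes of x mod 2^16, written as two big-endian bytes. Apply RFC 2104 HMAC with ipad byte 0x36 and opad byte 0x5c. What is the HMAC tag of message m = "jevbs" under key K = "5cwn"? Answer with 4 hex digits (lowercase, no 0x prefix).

Key "5cwn" = 35 63 77 6e is exactly B = 4 bytes: K' = 35 63 77 6e.
K' ⊕ ipad = 03 55 41 58.  K' ⊕ opad = 69 3f 2b 32.
Inner input = (K'⊕ipad) ∥ m = 03 55 41 58 ∥ 6a 65 76 62 73.
Inner hash: sum = 3+85+65+88+106+101+118+98+115 = 779 → 03 0b.
Outer input = (K'⊕opad) ∥ inner = 69 3f 2b 32 ∥ 03 0b.
Outer hash (tag): sum = 105+63+43+50+3+11 = 275 → 01 13.

0113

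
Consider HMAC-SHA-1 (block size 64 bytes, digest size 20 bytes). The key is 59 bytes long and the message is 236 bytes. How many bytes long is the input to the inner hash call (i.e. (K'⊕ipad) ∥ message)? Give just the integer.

Key is 59 ≤ 64 bytes, zero-padded: |K'| = 64.
Inner input = (K'⊕ipad) ∥ m → 64 + 236 = 300 bytes.

300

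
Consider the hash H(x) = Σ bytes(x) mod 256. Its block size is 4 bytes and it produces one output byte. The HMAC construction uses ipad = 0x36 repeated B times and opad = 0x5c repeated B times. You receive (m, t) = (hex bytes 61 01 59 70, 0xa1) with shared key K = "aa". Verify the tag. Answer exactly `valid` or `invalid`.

invalid

Key "aa" = 61 61 is 2 bytes ≤ B = 4; zero-pad to 4 bytes: K' = 61 61 00 00.
K' ⊕ ipad = 57 57 36 36; K' ⊕ opad = 3d 3d 5c 5c.
Inner hash: sum = 87+87+54+54+97+1+89+112 = 581; mod 256 = 69 → 45.
Outer hash (recomputed tag): sum = 61+61+92+92+69 = 375; mod 256 = 119 → 77.
Recomputed tag = 77; claimed = a1 → mismatch.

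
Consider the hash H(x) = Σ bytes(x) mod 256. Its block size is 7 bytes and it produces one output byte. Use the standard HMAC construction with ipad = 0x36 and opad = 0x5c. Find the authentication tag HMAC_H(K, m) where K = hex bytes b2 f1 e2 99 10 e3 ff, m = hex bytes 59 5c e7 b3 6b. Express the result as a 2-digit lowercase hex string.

Key hex bytes b2 f1 e2 99 10 e3 ff is exactly B = 7 bytes: K' = b2 f1 e2 99 10 e3 ff.
K' ⊕ ipad = 84 c7 d4 af 26 d5 c9.  K' ⊕ opad = ee ad be c5 4c bf a3.
Inner input = (K'⊕ipad) ∥ m = 84 c7 d4 af 26 d5 c9 ∥ 59 5c e7 b3 6b.
Inner hash: sum = 132+199+212+175+38+213+201+89+92+231+179+107 = 1868; mod 256 = 76 → 4c.
Outer input = (K'⊕opad) ∥ inner = ee ad be c5 4c bf a3 ∥ 4c.
Outer hash (tag): sum = 238+173+190+197+76+191+163+76 = 1304; mod 256 = 24 → 18.

18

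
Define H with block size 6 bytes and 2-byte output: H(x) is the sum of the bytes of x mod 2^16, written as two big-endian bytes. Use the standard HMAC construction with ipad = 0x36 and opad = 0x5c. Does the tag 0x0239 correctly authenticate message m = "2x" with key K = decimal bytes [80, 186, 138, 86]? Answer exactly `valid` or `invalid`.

invalid

Key decimal bytes [80, 186, 138, 86] = 50 ba 8a 56 is 4 bytes ≤ B = 6; zero-pad to 6 bytes: K' = 50 ba 8a 56 00 00.
K' ⊕ ipad = 66 8c bc 60 36 36; K' ⊕ opad = 0c e6 d6 0a 5c 5c.
Inner hash: sum = 102+140+188+96+54+54+50+120 = 804 → 03 24.
Outer hash (recomputed tag): sum = 12+230+214+10+92+92+3+36 = 689 → 02 b1.
Recomputed tag = 02b1; claimed = 0239 → mismatch.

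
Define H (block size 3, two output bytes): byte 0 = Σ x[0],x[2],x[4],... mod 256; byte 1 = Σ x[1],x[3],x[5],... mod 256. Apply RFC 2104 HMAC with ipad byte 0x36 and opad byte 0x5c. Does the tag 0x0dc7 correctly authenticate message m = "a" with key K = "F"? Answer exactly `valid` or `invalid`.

Key "F" = 46 is 1 byte ≤ B = 3; zero-pad to 3 bytes: K' = 46 00 00.
K' ⊕ ipad = 70 36 36; K' ⊕ opad = 1a 5c 5c.
Inner hash: even-index sum = 166 mod 256 = 166; odd-index sum = 151 mod 256 = 151 → a6 97.
Outer hash (recomputed tag): even-index sum = 269 mod 256 = 13; odd-index sum = 258 mod 256 = 2 → 0d 02.
Recomputed tag = 0d02; claimed = 0dc7 → mismatch.

invalid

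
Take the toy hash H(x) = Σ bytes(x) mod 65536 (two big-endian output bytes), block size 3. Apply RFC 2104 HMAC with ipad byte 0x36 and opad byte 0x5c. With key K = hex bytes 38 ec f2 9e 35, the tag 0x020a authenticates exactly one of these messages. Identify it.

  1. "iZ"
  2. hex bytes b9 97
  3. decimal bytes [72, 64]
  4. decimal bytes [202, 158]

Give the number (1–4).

Key hex bytes 38 ec f2 9e 35 is 5 bytes > B = 3, so hash it first: H(key) = 02 e9, then zero-pad to 3 bytes: K' = 02 e9 00.
K' ⊕ ipad = 34 df 36; K' ⊕ opad = 5e b5 5c.
m1: inner = H(34 df 36 69 5a) = 02 0c; tag = H(5e b5 5c 02 0c) = 017d
m2: inner = H(34 df 36 b9 97) = 02 99; tag = H(5e b5 5c 02 99) = 020a ← matches
m3: inner = H(34 df 36 48 40) = 01 d1; tag = H(5e b5 5c 01 d1) = 0241
m4: inner = H(34 df 36 ca 9e) = 02 b1; tag = H(5e b5 5c 02 b1) = 0222

2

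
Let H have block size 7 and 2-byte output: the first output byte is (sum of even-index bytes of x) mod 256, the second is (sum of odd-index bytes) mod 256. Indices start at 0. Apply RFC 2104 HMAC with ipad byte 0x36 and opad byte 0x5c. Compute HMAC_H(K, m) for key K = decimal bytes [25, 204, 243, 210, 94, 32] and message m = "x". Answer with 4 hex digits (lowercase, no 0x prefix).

Key decimal bytes [25, 204, 243, 210, 94, 32] = 19 cc f3 d2 5e 20 is 6 bytes ≤ B = 7; zero-pad to 7 bytes: K' = 19 cc f3 d2 5e 20 00.
K' ⊕ ipad = 2f fa c5 e4 68 16 36.  K' ⊕ opad = 45 90 af 8e 02 7c 5c.
Inner input = (K'⊕ipad) ∥ m = 2f fa c5 e4 68 16 36 ∥ 78.
Inner hash: even-index sum = 402 mod 256 = 146; odd-index sum = 620 mod 256 = 108 → 92 6c.
Outer input = (K'⊕opad) ∥ inner = 45 90 af 8e 02 7c 5c ∥ 92 6c.
Outer hash (tag): even-index sum = 446 mod 256 = 190; odd-index sum = 556 mod 256 = 44 → be 2c.

be2c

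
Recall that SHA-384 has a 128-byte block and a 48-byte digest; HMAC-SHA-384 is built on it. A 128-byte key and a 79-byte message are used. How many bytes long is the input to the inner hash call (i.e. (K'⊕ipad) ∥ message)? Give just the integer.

Key is 128 ≤ 128 bytes, zero-padded: |K'| = 128.
Inner input = (K'⊕ipad) ∥ m → 128 + 79 = 207 bytes.

207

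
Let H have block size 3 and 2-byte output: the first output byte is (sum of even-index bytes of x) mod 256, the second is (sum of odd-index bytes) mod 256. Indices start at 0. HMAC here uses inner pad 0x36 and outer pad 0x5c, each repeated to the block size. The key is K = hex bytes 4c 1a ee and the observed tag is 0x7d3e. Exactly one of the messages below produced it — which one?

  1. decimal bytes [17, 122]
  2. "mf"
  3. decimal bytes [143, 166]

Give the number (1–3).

3

Key hex bytes 4c 1a ee is exactly B = 3 bytes: K' = 4c 1a ee.
K' ⊕ ipad = 7a 2c d8; K' ⊕ opad = 10 46 b2.
m1: inner = H(7a 2c d8 11 7a) = cc 3d; tag = H(10 46 b2 cc 3d) = ff12
m2: inner = H(7a 2c d8 6d 66) = b8 99; tag = H(10 46 b2 b8 99) = 5bfe
m3: inner = H(7a 2c d8 8f a6) = f8 bb; tag = H(10 46 b2 f8 bb) = 7d3e ← matches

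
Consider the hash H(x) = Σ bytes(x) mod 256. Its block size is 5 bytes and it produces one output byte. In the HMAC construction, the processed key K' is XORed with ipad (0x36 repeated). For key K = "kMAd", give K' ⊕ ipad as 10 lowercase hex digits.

Key "kMAd" = 6b 4d 41 64 is 4 bytes ≤ B = 5; zero-pad to 5 bytes: K' = 6b 4d 41 64 00.
XOR each byte with 0x36: 6b⊕36=5d, 4d⊕36=7b, 41⊕36=77, 64⊕36=52, 00⊕36=36.

5d7b775236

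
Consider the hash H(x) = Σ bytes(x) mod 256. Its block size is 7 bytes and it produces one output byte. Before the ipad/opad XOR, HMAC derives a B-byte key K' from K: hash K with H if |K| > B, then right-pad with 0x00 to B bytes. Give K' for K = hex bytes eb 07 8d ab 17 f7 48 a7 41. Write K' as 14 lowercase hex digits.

68000000000000

|K| = 9 > B = 7, so first hash the key.
H(K): sum = 235+7+141+171+23+247+72+167+65 = 1128; mod 256 = 104 → 68.
Zero-pad H(K) = 68 to 7 bytes: K' = 68 00 00 00 00 00 00.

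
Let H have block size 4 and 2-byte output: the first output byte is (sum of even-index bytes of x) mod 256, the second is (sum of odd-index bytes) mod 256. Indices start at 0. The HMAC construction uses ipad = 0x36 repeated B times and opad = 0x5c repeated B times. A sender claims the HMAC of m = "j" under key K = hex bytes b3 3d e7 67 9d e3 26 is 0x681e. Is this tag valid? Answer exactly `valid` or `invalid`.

Key hex bytes b3 3d e7 67 9d e3 26 is 7 bytes > B = 4, so hash it first: H(key) = 5d 87, then zero-pad to 4 bytes: K' = 5d 87 00 00.
K' ⊕ ipad = 6b b1 36 36; K' ⊕ opad = 01 db 5c 5c.
Inner hash: even-index sum = 267 mod 256 = 11; odd-index sum = 231 mod 256 = 231 → 0b e7.
Outer hash (recomputed tag): even-index sum = 104 mod 256 = 104; odd-index sum = 542 mod 256 = 30 → 68 1e.
Recomputed tag = 681e; claimed = 681e → match.

valid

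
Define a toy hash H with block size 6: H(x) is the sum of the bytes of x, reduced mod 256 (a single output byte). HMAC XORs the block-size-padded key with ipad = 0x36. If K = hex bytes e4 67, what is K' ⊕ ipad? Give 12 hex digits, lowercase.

Key hex bytes e4 67 is 2 bytes ≤ B = 6; zero-pad to 6 bytes: K' = e4 67 00 00 00 00.
XOR each byte with 0x36: e4⊕36=d2, 67⊕36=51, 00⊕36=36, 00⊕36=36, 00⊕36=36, 00⊕36=36.

d25136363636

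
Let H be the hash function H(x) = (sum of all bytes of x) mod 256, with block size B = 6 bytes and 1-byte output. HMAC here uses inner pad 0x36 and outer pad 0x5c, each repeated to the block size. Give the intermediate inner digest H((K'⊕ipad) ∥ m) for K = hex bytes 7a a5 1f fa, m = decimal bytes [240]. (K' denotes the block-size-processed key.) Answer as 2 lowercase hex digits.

Key hex bytes 7a a5 1f fa is 4 bytes ≤ B = 6; zero-pad to 6 bytes: K' = 7a a5 1f fa 00 00.
K' ⊕ ipad = 4c 93 29 cc 36 36.
Inner input = 4c 93 29 cc 36 36 ∥ f0.
Inner hash: sum = 76+147+41+204+54+54+240 = 816; mod 256 = 48 → 30.

30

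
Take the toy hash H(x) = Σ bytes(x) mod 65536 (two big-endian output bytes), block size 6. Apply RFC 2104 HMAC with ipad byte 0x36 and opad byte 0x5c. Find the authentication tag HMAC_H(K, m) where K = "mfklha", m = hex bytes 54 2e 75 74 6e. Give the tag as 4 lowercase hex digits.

0236

Key "mfklha" = 6d 66 6b 6c 68 61 is exactly B = 6 bytes: K' = 6d 66 6b 6c 68 61.
K' ⊕ ipad = 5b 50 5d 5a 5e 57.  K' ⊕ opad = 31 3a 37 30 34 3d.
Inner input = (K'⊕ipad) ∥ m = 5b 50 5d 5a 5e 57 ∥ 54 2e 75 74 6e.
Inner hash: sum = 91+80+93+90+94+87+84+46+117+116+110 = 1008 → 03 f0.
Outer input = (K'⊕opad) ∥ inner = 31 3a 37 30 34 3d ∥ 03 f0.
Outer hash (tag): sum = 49+58+55+48+52+61+3+240 = 566 → 02 36.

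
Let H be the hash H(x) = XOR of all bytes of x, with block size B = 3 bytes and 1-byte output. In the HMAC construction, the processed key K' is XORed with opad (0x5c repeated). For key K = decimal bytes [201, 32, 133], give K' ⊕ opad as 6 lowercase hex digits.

957cd9

Key decimal bytes [201, 32, 133] = c9 20 85 is exactly B = 3 bytes: K' = c9 20 85.
XOR each byte with 0x5c: c9⊕5c=95, 20⊕5c=7c, 85⊕5c=d9.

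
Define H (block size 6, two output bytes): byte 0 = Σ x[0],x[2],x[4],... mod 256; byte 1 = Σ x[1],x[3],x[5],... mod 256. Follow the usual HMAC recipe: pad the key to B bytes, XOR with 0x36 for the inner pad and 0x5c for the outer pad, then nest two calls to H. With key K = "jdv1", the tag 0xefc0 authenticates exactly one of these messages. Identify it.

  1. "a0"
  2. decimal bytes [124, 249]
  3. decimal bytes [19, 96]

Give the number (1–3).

Key "jdv1" = 6a 64 76 31 is 4 bytes ≤ B = 6; zero-pad to 6 bytes: K' = 6a 64 76 31 00 00.
K' ⊕ ipad = 5c 52 40 07 36 36; K' ⊕ opad = 36 38 2a 6d 5c 5c.
m1: inner = H(5c 52 40 07 36 36 61 30) = 33 bf; tag = H(36 38 2a 6d 5c 5c 33 bf) = efc0 ← matches
m2: inner = H(5c 52 40 07 36 36 7c f9) = 4e 88; tag = H(36 38 2a 6d 5c 5c 4e 88) = 0a89
m3: inner = H(5c 52 40 07 36 36 13 60) = e5 ef; tag = H(36 38 2a 6d 5c 5c e5 ef) = a1f0

1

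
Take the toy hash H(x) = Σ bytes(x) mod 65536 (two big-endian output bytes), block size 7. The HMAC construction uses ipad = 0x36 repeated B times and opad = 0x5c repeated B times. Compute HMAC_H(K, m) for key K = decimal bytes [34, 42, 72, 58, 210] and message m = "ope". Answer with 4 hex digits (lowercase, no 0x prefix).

Key decimal bytes [34, 42, 72, 58, 210] = 22 2a 48 3a d2 is 5 bytes ≤ B = 7; zero-pad to 7 bytes: K' = 22 2a 48 3a d2 00 00.
K' ⊕ ipad = 14 1c 7e 0c e4 36 36.  K' ⊕ opad = 7e 76 14 66 8e 5c 5c.
Inner input = (K'⊕ipad) ∥ m = 14 1c 7e 0c e4 36 36 ∥ 6f 70 65.
Inner hash: sum = 20+28+126+12+228+54+54+111+112+101 = 846 → 03 4e.
Outer input = (K'⊕opad) ∥ inner = 7e 76 14 66 8e 5c 5c ∥ 03 4e.
Outer hash (tag): sum = 126+118+20+102+142+92+92+3+78 = 773 → 03 05.

0305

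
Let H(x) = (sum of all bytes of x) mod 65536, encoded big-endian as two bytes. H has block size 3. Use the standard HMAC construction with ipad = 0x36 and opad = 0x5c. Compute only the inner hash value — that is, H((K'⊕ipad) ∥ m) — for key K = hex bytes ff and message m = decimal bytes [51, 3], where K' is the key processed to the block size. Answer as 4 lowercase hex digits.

Key hex bytes ff is 1 byte ≤ B = 3; zero-pad to 3 bytes: K' = ff 00 00.
K' ⊕ ipad = c9 36 36.
Inner input = c9 36 36 ∥ 33 03.
Inner hash: sum = 201+54+54+51+3 = 363 → 01 6b.

016b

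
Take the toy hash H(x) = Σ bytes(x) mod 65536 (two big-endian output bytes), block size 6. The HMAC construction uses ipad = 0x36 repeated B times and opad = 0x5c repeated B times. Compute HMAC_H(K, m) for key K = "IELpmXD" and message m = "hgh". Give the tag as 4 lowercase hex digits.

0287

Key "IELpmXD" = 49 45 4c 70 6d 58 44 is 7 bytes > B = 6, so hash it first: H(key) = 02 53, then zero-pad to 6 bytes: K' = 02 53 00 00 00 00.
K' ⊕ ipad = 34 65 36 36 36 36.  K' ⊕ opad = 5e 0f 5c 5c 5c 5c.
Inner input = (K'⊕ipad) ∥ m = 34 65 36 36 36 36 ∥ 68 67 68.
Inner hash: sum = 52+101+54+54+54+54+104+103+104 = 680 → 02 a8.
Outer input = (K'⊕opad) ∥ inner = 5e 0f 5c 5c 5c 5c ∥ 02 a8.
Outer hash (tag): sum = 94+15+92+92+92+92+2+168 = 647 → 02 87.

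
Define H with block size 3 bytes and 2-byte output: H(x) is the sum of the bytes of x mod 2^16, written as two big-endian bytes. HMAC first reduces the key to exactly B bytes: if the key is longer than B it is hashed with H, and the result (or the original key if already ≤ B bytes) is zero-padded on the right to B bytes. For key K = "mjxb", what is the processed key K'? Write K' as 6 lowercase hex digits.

|K| = 4 > B = 3, so first hash the key.
H(K): sum = 109+106+120+98 = 433 → 01 b1.
Zero-pad H(K) = 01 b1 to 3 bytes: K' = 01 b1 00.

01b100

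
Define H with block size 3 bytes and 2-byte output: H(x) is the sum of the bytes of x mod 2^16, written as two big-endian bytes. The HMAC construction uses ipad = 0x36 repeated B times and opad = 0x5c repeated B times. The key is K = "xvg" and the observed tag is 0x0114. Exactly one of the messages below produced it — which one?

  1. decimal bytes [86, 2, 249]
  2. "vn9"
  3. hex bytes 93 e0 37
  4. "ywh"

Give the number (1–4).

3

Key "xvg" = 78 76 67 is exactly B = 3 bytes: K' = 78 76 67.
K' ⊕ ipad = 4e 40 51; K' ⊕ opad = 24 2a 3b.
m1: inner = H(4e 40 51 56 02 f9) = 02 30; tag = H(24 2a 3b 02 30) = 00bb
m2: inner = H(4e 40 51 76 6e 39) = 01 fc; tag = H(24 2a 3b 01 fc) = 0186
m3: inner = H(4e 40 51 93 e0 37) = 02 89; tag = H(24 2a 3b 02 89) = 0114 ← matches
m4: inner = H(4e 40 51 79 77 68) = 02 37; tag = H(24 2a 3b 02 37) = 00c2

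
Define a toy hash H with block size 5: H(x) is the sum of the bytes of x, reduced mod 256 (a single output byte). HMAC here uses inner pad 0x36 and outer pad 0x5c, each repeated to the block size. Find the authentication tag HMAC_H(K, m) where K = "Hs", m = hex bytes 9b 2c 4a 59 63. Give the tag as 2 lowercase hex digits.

89

Key "Hs" = 48 73 is 2 bytes ≤ B = 5; zero-pad to 5 bytes: K' = 48 73 00 00 00.
K' ⊕ ipad = 7e 45 36 36 36.  K' ⊕ opad = 14 2f 5c 5c 5c.
Inner input = (K'⊕ipad) ∥ m = 7e 45 36 36 36 ∥ 9b 2c 4a 59 63.
Inner hash: sum = 126+69+54+54+54+155+44+74+89+99 = 818; mod 256 = 50 → 32.
Outer input = (K'⊕opad) ∥ inner = 14 2f 5c 5c 5c ∥ 32.
Outer hash (tag): sum = 20+47+92+92+92+50 = 393; mod 256 = 137 → 89.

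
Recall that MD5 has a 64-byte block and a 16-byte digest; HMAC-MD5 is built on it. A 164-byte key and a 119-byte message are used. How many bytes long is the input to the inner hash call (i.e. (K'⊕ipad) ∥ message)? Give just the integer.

Key is 164 > 64 bytes, so it is hashed to 16 bytes then zero-padded to 64: |K'| = 64.
Inner input = (K'⊕ipad) ∥ m → 64 + 119 = 183 bytes.

183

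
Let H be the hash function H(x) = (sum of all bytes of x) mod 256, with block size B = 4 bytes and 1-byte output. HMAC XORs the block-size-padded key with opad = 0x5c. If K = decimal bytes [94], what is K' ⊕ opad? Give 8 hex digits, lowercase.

025c5c5c

Key decimal bytes [94] = 5e is 1 byte ≤ B = 4; zero-pad to 4 bytes: K' = 5e 00 00 00.
XOR each byte with 0x5c: 5e⊕5c=02, 00⊕5c=5c, 00⊕5c=5c, 00⊕5c=5c.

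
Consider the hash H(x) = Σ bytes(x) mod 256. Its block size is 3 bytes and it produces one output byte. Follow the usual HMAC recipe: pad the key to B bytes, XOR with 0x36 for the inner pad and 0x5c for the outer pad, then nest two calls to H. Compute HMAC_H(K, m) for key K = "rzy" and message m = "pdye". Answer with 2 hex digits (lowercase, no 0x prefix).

Key "rzy" = 72 7a 79 is exactly B = 3 bytes: K' = 72 7a 79.
K' ⊕ ipad = 44 4c 4f.  K' ⊕ opad = 2e 26 25.
Inner input = (K'⊕ipad) ∥ m = 44 4c 4f ∥ 70 64 79 65.
Inner hash: sum = 68+76+79+112+100+121+101 = 657; mod 256 = 145 → 91.
Outer input = (K'⊕opad) ∥ inner = 2e 26 25 ∥ 91.
Outer hash (tag): sum = 46+38+37+145 = 266; mod 256 = 10 → 0a.

0a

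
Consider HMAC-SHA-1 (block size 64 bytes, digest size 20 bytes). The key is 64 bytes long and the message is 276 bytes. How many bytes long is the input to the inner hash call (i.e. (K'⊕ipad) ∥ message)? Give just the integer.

340

Key is 64 ≤ 64 bytes, zero-padded: |K'| = 64.
Inner input = (K'⊕ipad) ∥ m → 64 + 276 = 340 bytes.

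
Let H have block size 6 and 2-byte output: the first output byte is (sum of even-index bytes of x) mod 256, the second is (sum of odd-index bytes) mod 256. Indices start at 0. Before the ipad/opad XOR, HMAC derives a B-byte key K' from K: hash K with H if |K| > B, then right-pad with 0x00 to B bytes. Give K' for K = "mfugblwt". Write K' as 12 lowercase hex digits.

bbad00000000

|K| = 8 > B = 6, so first hash the key.
H(K): even-index sum = 443 mod 256 = 187; odd-index sum = 429 mod 256 = 173 → bb ad.
Zero-pad H(K) = bb ad to 6 bytes: K' = bb ad 00 00 00 00.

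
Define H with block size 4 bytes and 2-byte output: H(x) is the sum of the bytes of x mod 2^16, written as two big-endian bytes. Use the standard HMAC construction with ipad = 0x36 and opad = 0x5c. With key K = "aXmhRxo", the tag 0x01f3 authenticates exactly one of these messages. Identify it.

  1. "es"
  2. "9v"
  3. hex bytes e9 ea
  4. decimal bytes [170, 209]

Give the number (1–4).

Key "aXmhRxo" = 61 58 6d 68 52 78 6f is 7 bytes > B = 4, so hash it first: H(key) = 02 c7, then zero-pad to 4 bytes: K' = 02 c7 00 00.
K' ⊕ ipad = 34 f1 36 36; K' ⊕ opad = 5e 9b 5c 5c.
m1: inner = H(34 f1 36 36 65 73) = 02 69; tag = H(5e 9b 5c 5c 02 69) = 021c
m2: inner = H(34 f1 36 36 39 76) = 02 40; tag = H(5e 9b 5c 5c 02 40) = 01f3 ← matches
m3: inner = H(34 f1 36 36 e9 ea) = 03 64; tag = H(5e 9b 5c 5c 03 64) = 0218
m4: inner = H(34 f1 36 36 aa d1) = 03 0c; tag = H(5e 9b 5c 5c 03 0c) = 01c0

2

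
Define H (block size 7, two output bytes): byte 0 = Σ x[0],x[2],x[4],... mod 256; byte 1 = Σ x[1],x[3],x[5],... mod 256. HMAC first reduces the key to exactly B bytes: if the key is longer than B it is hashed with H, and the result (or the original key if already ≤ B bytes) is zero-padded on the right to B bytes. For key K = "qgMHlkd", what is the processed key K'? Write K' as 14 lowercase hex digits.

71674d486c6b64

Key "qgMHlkd" = 71 67 4d 48 6c 6b 64 is exactly B = 7 bytes: K' = 71 67 4d 48 6c 6b 64.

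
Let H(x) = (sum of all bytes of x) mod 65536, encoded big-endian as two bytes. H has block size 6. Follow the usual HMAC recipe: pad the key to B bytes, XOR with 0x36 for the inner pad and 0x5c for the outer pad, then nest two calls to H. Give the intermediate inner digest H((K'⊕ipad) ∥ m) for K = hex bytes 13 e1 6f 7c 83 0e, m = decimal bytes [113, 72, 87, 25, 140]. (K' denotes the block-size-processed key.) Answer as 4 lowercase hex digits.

0441

Key hex bytes 13 e1 6f 7c 83 0e is exactly B = 6 bytes: K' = 13 e1 6f 7c 83 0e.
K' ⊕ ipad = 25 d7 59 4a b5 38.
Inner input = 25 d7 59 4a b5 38 ∥ 71 48 57 19 8c.
Inner hash: sum = 37+215+89+74+181+56+113+72+87+25+140 = 1089 → 04 41.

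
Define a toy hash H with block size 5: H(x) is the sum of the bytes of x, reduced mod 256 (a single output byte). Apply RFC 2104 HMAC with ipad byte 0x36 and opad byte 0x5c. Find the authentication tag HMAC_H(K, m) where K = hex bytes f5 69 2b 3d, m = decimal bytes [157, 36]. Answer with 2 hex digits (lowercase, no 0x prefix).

53

Key hex bytes f5 69 2b 3d is 4 bytes ≤ B = 5; zero-pad to 5 bytes: K' = f5 69 2b 3d 00.
K' ⊕ ipad = c3 5f 1d 0b 36.  K' ⊕ opad = a9 35 77 61 5c.
Inner input = (K'⊕ipad) ∥ m = c3 5f 1d 0b 36 ∥ 9d 24.
Inner hash: sum = 195+95+29+11+54+157+36 = 577; mod 256 = 65 → 41.
Outer input = (K'⊕opad) ∥ inner = a9 35 77 61 5c ∥ 41.
Outer hash (tag): sum = 169+53+119+97+92+65 = 595; mod 256 = 83 → 53.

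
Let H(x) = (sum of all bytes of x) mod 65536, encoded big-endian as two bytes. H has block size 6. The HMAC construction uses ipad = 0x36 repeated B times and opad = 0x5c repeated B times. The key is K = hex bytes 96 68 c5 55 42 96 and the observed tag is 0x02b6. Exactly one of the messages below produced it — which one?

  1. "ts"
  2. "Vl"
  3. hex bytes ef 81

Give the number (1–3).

Key hex bytes 96 68 c5 55 42 96 is exactly B = 6 bytes: K' = 96 68 c5 55 42 96.
K' ⊕ ipad = a0 5e f3 63 74 a0; K' ⊕ opad = ca 34 99 09 1e ca.
m1: inner = H(a0 5e f3 63 74 a0 74 73) = 04 4f; tag = H(ca 34 99 09 1e ca 04 4f) = 02db
m2: inner = H(a0 5e f3 63 74 a0 56 6c) = 04 2a; tag = H(ca 34 99 09 1e ca 04 2a) = 02b6 ← matches
m3: inner = H(a0 5e f3 63 74 a0 ef 81) = 04 d8; tag = H(ca 34 99 09 1e ca 04 d8) = 0364

2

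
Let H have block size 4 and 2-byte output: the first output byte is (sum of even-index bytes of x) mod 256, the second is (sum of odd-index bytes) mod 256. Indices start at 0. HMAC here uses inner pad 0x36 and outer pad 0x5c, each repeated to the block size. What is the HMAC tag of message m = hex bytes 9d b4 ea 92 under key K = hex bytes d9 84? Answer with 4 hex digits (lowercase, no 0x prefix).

Key hex bytes d9 84 is 2 bytes ≤ B = 4; zero-pad to 4 bytes: K' = d9 84 00 00.
K' ⊕ ipad = ef b2 36 36.  K' ⊕ opad = 85 d8 5c 5c.
Inner input = (K'⊕ipad) ∥ m = ef b2 36 36 ∥ 9d b4 ea 92.
Inner hash: even-index sum = 684 mod 256 = 172; odd-index sum = 558 mod 256 = 46 → ac 2e.
Outer input = (K'⊕opad) ∥ inner = 85 d8 5c 5c ∥ ac 2e.
Outer hash (tag): even-index sum = 397 mod 256 = 141; odd-index sum = 354 mod 256 = 98 → 8d 62.

8d62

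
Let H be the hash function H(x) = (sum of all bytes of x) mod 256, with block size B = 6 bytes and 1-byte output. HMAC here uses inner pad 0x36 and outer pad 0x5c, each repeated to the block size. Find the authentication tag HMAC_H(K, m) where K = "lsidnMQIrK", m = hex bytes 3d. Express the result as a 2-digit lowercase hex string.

Key "lsidnMQIrK" = 6c 73 69 64 6e 4d 51 49 72 4b is 10 bytes > B = 6, so hash it first: H(key) = be, then zero-pad to 6 bytes: K' = be 00 00 00 00 00.
K' ⊕ ipad = 88 36 36 36 36 36.  K' ⊕ opad = e2 5c 5c 5c 5c 5c.
Inner input = (K'⊕ipad) ∥ m = 88 36 36 36 36 36 ∥ 3d.
Inner hash: sum = 136+54+54+54+54+54+61 = 467; mod 256 = 211 → d3.
Outer input = (K'⊕opad) ∥ inner = e2 5c 5c 5c 5c 5c ∥ d3.
Outer hash (tag): sum = 226+92+92+92+92+92+211 = 897; mod 256 = 129 → 81.

81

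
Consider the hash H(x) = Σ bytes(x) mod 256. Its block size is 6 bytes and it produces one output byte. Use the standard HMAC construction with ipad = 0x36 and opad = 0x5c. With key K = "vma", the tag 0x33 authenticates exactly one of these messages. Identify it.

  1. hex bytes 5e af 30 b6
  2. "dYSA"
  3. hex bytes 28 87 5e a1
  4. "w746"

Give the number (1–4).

1

Key "vma" = 76 6d 61 is 3 bytes ≤ B = 6; zero-pad to 6 bytes: K' = 76 6d 61 00 00 00.
K' ⊕ ipad = 40 5b 57 36 36 36; K' ⊕ opad = 2a 31 3d 5c 5c 5c.
m1: inner = H(40 5b 57 36 36 36 5e af 30 b6) = 87; tag = H(2a 31 3d 5c 5c 5c 87) = 33 ← matches
m2: inner = H(40 5b 57 36 36 36 64 59 53 41) = e5; tag = H(2a 31 3d 5c 5c 5c e5) = 91
m3: inner = H(40 5b 57 36 36 36 28 87 5e a1) = 42; tag = H(2a 31 3d 5c 5c 5c 42) = ee
m4: inner = H(40 5b 57 36 36 36 77 37 34 36) = ac; tag = H(2a 31 3d 5c 5c 5c ac) = 58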